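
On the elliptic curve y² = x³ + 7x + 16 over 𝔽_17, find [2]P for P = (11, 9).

tangent at (11, 9): λ = (3·11² + 7)/(2·9) ≡ 13/1. 1⁻¹ ≡ 1 (mod 17), so λ ≡ 13·1 ≡ 13.
  x = λ² - 11 - 11 = 169 - 22 ≡ 11; y = λ·(11 - 11) - 9 ≡ 8. → (11, 8)

(11, 8)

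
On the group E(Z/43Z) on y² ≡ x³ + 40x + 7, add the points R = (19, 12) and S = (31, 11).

(16, 20)

(19, 12) + (31, 11). λ = (11 - 12)/(31 - 19) ≡ 42/12 mod 43. 12⁻¹ ≡ 18 (mod 43), so λ ≡ 25.
  x = λ² - 19 - 31 = 625 - 50 ≡ 16; y = λ·(19 - 16) - 12 ≡ 20. → (16, 20)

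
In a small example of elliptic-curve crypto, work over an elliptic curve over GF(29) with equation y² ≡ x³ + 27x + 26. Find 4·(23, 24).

(2, 1)

Write G = (23, 24).
Double-and-add on 4 = (100)₂. Start with G = (23, 24) for the leading 1-bit.
double: tangent at (23, 24): λ = (3·23² + 27)/(2·24) ≡ 19/19. 19⁻¹ ≡ 26 (mod 29), so λ ≡ 19·26 ≡ 1.
  x = λ² - 23 - 23 = 1 - 46 ≡ 13; y = λ·(23 - 13) - 24 ≡ 15. → (13, 15)
double: tangent at (13, 15): λ = (3·13² + 27)/(2·15) ≡ 12/1. 1⁻¹ ≡ 1 (mod 29), so λ ≡ 12·1 ≡ 12.
  x = λ² - 13 - 13 = 144 - 26 ≡ 2; y = λ·(13 - 2) - 15 ≡ 1. → (2, 1)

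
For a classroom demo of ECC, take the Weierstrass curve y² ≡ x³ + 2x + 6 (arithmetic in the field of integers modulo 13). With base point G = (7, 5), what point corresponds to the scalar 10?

(3, 0)

Repeated addition: build up to 10G.
2G: tangent at (7, 5): λ = (3·7² + 2)/(2·5) ≡ 6/10. 10⁻¹ ≡ 4 (mod 13), so λ ≡ 6·4 ≡ 11.
  x = λ² - 7 - 7 = 121 - 14 ≡ 3; y = λ·(7 - 3) - 5 ≡ 0. → (3, 0)
3G: (3, 0) + (7, 5). λ = (5 - 0)/(7 - 3) ≡ 5/4 mod 13. 4⁻¹ ≡ 10 (mod 13) since 4·10 = 40 ≡ 1, so λ ≡ 11.
  x = λ² - 3 - 7 = 121 - 10 ≡ 7; y = λ·(3 - 7) - 0 ≡ 8. → (7, 8)
4G: (7, 8) + (7, 5): same x and y₁ ≡ -y₂, so the sum is O.
5G: O + (7, 5) = (7, 5) (identity).
6G: tangent at (7, 5): λ = (3·7² + 2)/(2·5) ≡ 6/10. 10⁻¹ ≡ 4 (mod 13) since 10·4 = 40 ≡ 1, so λ ≡ 6·4 ≡ 11.
  x = λ² - 7 - 7 = 121 - 14 ≡ 3; y = λ·(7 - 3) - 5 ≡ 0. → (3, 0)
7G: (3, 0) + (7, 5). λ = (5 - 0)/(7 - 3) ≡ 5/4 mod 13. 4⁻¹ ≡ 10 (mod 13) since 4·10 = 40 ≡ 1, so λ ≡ 11.
  x = λ² - 3 - 7 = 121 - 10 ≡ 7; y = λ·(3 - 7) - 0 ≡ 8. → (7, 8)
8G: (7, 8) + (7, 5): same x and y₁ ≡ -y₂, so the sum is O.
9G: O + (7, 5) = (7, 5) (identity).
10G: tangent at (7, 5): λ = (3·7² + 2)/(2·5) ≡ 6/10. 10⁻¹ ≡ 4 (mod 13) since 10·4 = 40 ≡ 1, so λ ≡ 6·4 ≡ 11.
  x = λ² - 7 - 7 = 121 - 14 ≡ 3; y = λ·(7 - 3) - 5 ≡ 0. → (3, 0)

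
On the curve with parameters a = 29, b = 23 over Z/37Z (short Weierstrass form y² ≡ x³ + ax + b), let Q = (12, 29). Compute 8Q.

Repeated addition: build up to 8Q.
2Q: tangent at (12, 29): λ = (3·12² + 29)/(2·29) ≡ 17/21. 21⁻¹ ≡ 30 (mod 37), so λ ≡ 17·30 ≡ 29.
  x = λ² - 12 - 12 = 841 - 24 ≡ 3; y = λ·(12 - 3) - 29 ≡ 10. → (3, 10)
3Q: (3, 10) + (12, 29). λ = (29 - 10)/(12 - 3) ≡ 19/9 mod 37. 9⁻¹ ≡ 33 (mod 37), so λ ≡ 35.
  x = λ² - 3 - 12 = 1225 - 15 ≡ 26; y = λ·(3 - 26) - 10 ≡ 36. → (26, 36)
4Q: (26, 36) + (12, 29). λ = (29 - 36)/(12 - 26) ≡ 30/23 mod 37. 23⁻¹ ≡ 29 (mod 37) since 23·29 = 667 ≡ 1, so λ ≡ 19.
  x = λ² - 26 - 12 = 361 - 38 ≡ 27; y = λ·(26 - 27) - 36 ≡ 19. → (27, 19)
5Q: (27, 19) + (12, 29). λ = (29 - 19)/(12 - 27) ≡ 10/22 mod 37. 22⁻¹ ≡ 32 (mod 37), so λ ≡ 24.
  x = λ² - 27 - 12 = 576 - 39 ≡ 19; y = λ·(27 - 19) - 19 ≡ 25. → (19, 25)
6Q: (19, 25) + (12, 29). λ = (29 - 25)/(12 - 19) ≡ 4/30 mod 37. 30⁻¹ ≡ 21 (mod 37) since 30·21 = 630 ≡ 1, so λ ≡ 10.
  x = λ² - 19 - 12 = 100 - 31 ≡ 32; y = λ·(19 - 32) - 25 ≡ 30. → (32, 30)
7Q: (32, 30) + (12, 29). λ = (29 - 30)/(12 - 32) ≡ 36/17 mod 37. 17⁻¹ ≡ 24 (mod 37) since 17·24 = 408 ≡ 1, so λ ≡ 13.
  x = λ² - 32 - 12 = 169 - 44 ≡ 14; y = λ·(32 - 14) - 30 ≡ 19. → (14, 19)
8Q: (14, 19) + (12, 29). λ = (29 - 19)/(12 - 14) ≡ 10/35 mod 37. 35⁻¹ ≡ 18 (mod 37) since 35·18 = 630 ≡ 1, so λ ≡ 32.
  x = λ² - 14 - 12 = 1024 - 26 ≡ 36; y = λ·(14 - 36) - 19 ≡ 17. → (36, 17)

(36, 17)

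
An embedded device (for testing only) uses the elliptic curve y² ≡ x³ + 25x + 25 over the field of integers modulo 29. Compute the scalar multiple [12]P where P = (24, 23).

Double-and-add on 12 = (1100)₂. Start with P = (24, 23) for the leading 1-bit.
double: tangent at (24, 23): λ = (3·24² + 25)/(2·23) ≡ 13/17. 17⁻¹ ≡ 12 (mod 29) since 17·12 = 204 ≡ 1, so λ ≡ 13·12 ≡ 11.
  x = λ² - 24 - 24 = 121 - 48 ≡ 15; y = λ·(24 - 15) - 23 ≡ 18. → (15, 18)
add P: (15, 18) + (24, 23). λ = (23 - 18)/(24 - 15) ≡ 5/9 mod 29. 9⁻¹ ≡ 13 (mod 29), so λ ≡ 7.
  x = λ² - 15 - 24 = 49 - 39 ≡ 10; y = λ·(15 - 10) - 18 ≡ 17. → (10, 17)
double: tangent at (10, 17): λ = (3·10² + 25)/(2·17) ≡ 6/5. 5⁻¹ ≡ 6 (mod 29), so λ ≡ 6·6 ≡ 7.
  x = λ² - 10 - 10 = 49 - 20 ≡ 0; y = λ·(10 - 0) - 17 ≡ 24. → (0, 24)
double: tangent at (0, 24): λ = (3·0² + 25)/(2·24) ≡ 25/19. 19⁻¹ ≡ 26 (mod 29) since 19·26 = 494 ≡ 1, so λ ≡ 25·26 ≡ 12.
  x = λ² - 0 - 0 = 144 - 0 ≡ 28; y = λ·(0 - 28) - 24 ≡ 17. → (28, 17)

(28, 17)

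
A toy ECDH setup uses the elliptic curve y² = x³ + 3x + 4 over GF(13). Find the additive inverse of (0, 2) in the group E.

-(0, 2) = (0, -2 mod 13) = (0, 11).

(0, 11)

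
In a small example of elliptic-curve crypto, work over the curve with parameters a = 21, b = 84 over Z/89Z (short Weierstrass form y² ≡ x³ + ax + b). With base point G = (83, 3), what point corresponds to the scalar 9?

(38, 29)

Repeated addition: build up to 9G.
2G: tangent at (83, 3): λ = (3·83² + 21)/(2·3) ≡ 40/6. 6⁻¹ ≡ 15 (mod 89), so λ ≡ 40·15 ≡ 66.
  x = λ² - 83 - 83 = 4356 - 166 ≡ 7; y = λ·(83 - 7) - 3 ≡ 29. → (7, 29)
3G: (7, 29) + (83, 3). λ = (3 - 29)/(83 - 7) ≡ 63/76 mod 89. 76⁻¹ ≡ 41 (mod 89) since 76·41 = 3116 ≡ 1, so λ ≡ 2.
  x = λ² - 7 - 83 = 4 - 90 ≡ 3; y = λ·(7 - 3) - 29 ≡ 68. → (3, 68)
4G: (3, 68) + (83, 3). λ = (3 - 68)/(83 - 3) ≡ 24/80 mod 89. 80⁻¹ ≡ 79 (mod 89), so λ ≡ 27.
  x = λ² - 3 - 83 = 729 - 86 ≡ 20; y = λ·(3 - 20) - 68 ≡ 7. → (20, 7)
5G: (20, 7) + (83, 3). λ = (3 - 7)/(83 - 20) ≡ 85/63 mod 89. 63⁻¹ ≡ 65 (mod 89), so λ ≡ 7.
  x = λ² - 20 - 83 = 49 - 103 ≡ 35; y = λ·(20 - 35) - 7 ≡ 66. → (35, 66)
6G: (35, 66) + (83, 3). λ = (3 - 66)/(83 - 35) ≡ 26/48 mod 89. 48⁻¹ ≡ 13 (mod 89), so λ ≡ 71.
  x = λ² - 35 - 83 = 5041 - 118 ≡ 28; y = λ·(35 - 28) - 66 ≡ 75. → (28, 75)
7G: (28, 75) + (83, 3). λ = (3 - 75)/(83 - 28) ≡ 17/55 mod 89. 55⁻¹ ≡ 34 (mod 89), so λ ≡ 44.
  x = λ² - 28 - 83 = 1936 - 111 ≡ 45; y = λ·(28 - 45) - 75 ≡ 67. → (45, 67)
8G: (45, 67) + (83, 3). λ = (3 - 67)/(83 - 45) ≡ 25/38 mod 89. 38⁻¹ ≡ 82 (mod 89) since 38·82 = 3116 ≡ 1, so λ ≡ 3.
  x = λ² - 45 - 83 = 9 - 128 ≡ 59; y = λ·(45 - 59) - 67 ≡ 69. → (59, 69)
9G: (59, 69) + (83, 3). λ = (3 - 69)/(83 - 59) ≡ 23/24 mod 89. 24⁻¹ ≡ 26 (mod 89), so λ ≡ 64.
  x = λ² - 59 - 83 = 4096 - 142 ≡ 38; y = λ·(59 - 38) - 69 ≡ 29. → (38, 29)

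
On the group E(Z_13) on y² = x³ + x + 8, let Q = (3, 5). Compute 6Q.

(1, 6)

Repeated addition: build up to 6Q.
2Q: tangent at (3, 5): λ = (3·3² + 1)/(2·5) ≡ 2/10. 10⁻¹ ≡ 4 (mod 13), so λ ≡ 2·4 ≡ 8.
  x = λ² - 3 - 3 = 64 - 6 ≡ 6; y = λ·(3 - 6) - 5 ≡ 10. → (6, 10)
3Q: (6, 10) + (3, 5). λ = (5 - 10)/(3 - 6) ≡ 8/10 mod 13. 10⁻¹ ≡ 4 (mod 13) since 10·4 = 40 ≡ 1, so λ ≡ 6.
  x = λ² - 6 - 3 = 36 - 9 ≡ 1; y = λ·(6 - 1) - 10 ≡ 7. → (1, 7)
4Q: (1, 7) + (3, 5). λ = (5 - 7)/(3 - 1) ≡ 11/2 mod 13. 2⁻¹ ≡ 7 (mod 13), so λ ≡ 12.
  x = λ² - 1 - 3 = 144 - 4 ≡ 10; y = λ·(1 - 10) - 7 ≡ 2. → (10, 2)
5Q: (10, 2) + (3, 5). λ = (5 - 2)/(3 - 10) ≡ 3/6 mod 13. 6⁻¹ ≡ 11 (mod 13), so λ ≡ 7.
  x = λ² - 10 - 3 = 49 - 13 ≡ 10; y = λ·(10 - 10) - 2 ≡ 11. → (10, 11)
6Q: (10, 11) + (3, 5). λ = (5 - 11)/(3 - 10) ≡ 7/6 mod 13. 6⁻¹ ≡ 11 (mod 13) since 6·11 = 66 ≡ 1, so λ ≡ 12.
  x = λ² - 10 - 3 = 144 - 13 ≡ 1; y = λ·(10 - 1) - 11 ≡ 6. → (1, 6)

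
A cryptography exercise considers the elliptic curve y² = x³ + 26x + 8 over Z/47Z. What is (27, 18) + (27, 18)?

(11, 36)

tangent at (27, 18): λ = (3·27² + 26)/(2·18) ≡ 4/36. 36⁻¹ ≡ 17 (mod 47) since 36·17 = 612 ≡ 1, so λ ≡ 4·17 ≡ 21.
  x = λ² - 27 - 27 = 441 - 54 ≡ 11; y = λ·(27 - 11) - 18 ≡ 36. → (11, 36)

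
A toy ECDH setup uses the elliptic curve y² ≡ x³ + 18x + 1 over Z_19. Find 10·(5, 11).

(5, 8)

Write G = (5, 11).
Repeated addition: build up to 10G.
2G: tangent at (5, 11): λ = (3·5² + 18)/(2·11) ≡ 17/3. 3⁻¹ ≡ 13 (mod 19), so λ ≡ 17·13 ≡ 12.
  x = λ² - 5 - 5 = 144 - 10 ≡ 1; y = λ·(5 - 1) - 11 ≡ 18. → (1, 18)
3G: (1, 18) + (5, 11). λ = (11 - 18)/(5 - 1) ≡ 12/4 mod 19. 4⁻¹ ≡ 5 (mod 19) since 4·5 = 20 ≡ 1, so λ ≡ 3.
  x = λ² - 1 - 5 = 9 - 6 ≡ 3; y = λ·(1 - 3) - 18 ≡ 14. → (3, 14)
4G: (3, 14) + (5, 11). λ = (11 - 14)/(5 - 3) ≡ 16/2 mod 19. 2⁻¹ ≡ 10 (mod 19) since 2·10 = 20 ≡ 1, so λ ≡ 8.
  x = λ² - 3 - 5 = 64 - 8 ≡ 18; y = λ·(3 - 18) - 14 ≡ 18. → (18, 18)
5G: (18, 18) + (5, 11). λ = (11 - 18)/(5 - 18) ≡ 12/6 mod 19. 6⁻¹ ≡ 16 (mod 19) since 6·16 = 96 ≡ 1, so λ ≡ 2.
  x = λ² - 18 - 5 = 4 - 23 ≡ 0; y = λ·(18 - 0) - 18 ≡ 18. → (0, 18)
6G: (0, 18) + (5, 11). λ = (11 - 18)/(5 - 0) ≡ 12/5 mod 19. 5⁻¹ ≡ 4 (mod 19) since 5·4 = 20 ≡ 1, so λ ≡ 10.
  x = λ² - 0 - 5 = 100 - 5 ≡ 0; y = λ·(0 - 0) - 18 ≡ 1. → (0, 1)
7G: (0, 1) + (5, 11). λ = (11 - 1)/(5 - 0) ≡ 10/5 mod 19. 5⁻¹ ≡ 4 (mod 19), so λ ≡ 2.
  x = λ² - 0 - 5 = 4 - 5 ≡ 18; y = λ·(0 - 18) - 1 ≡ 1. → (18, 1)
8G: (18, 1) + (5, 11). λ = (11 - 1)/(5 - 18) ≡ 10/6 mod 19. 6⁻¹ ≡ 16 (mod 19), so λ ≡ 8.
  x = λ² - 18 - 5 = 64 - 23 ≡ 3; y = λ·(18 - 3) - 1 ≡ 5. → (3, 5)
9G: (3, 5) + (5, 11). λ = (11 - 5)/(5 - 3) ≡ 6/2 mod 19. 2⁻¹ ≡ 10 (mod 19) since 2·10 = 20 ≡ 1, so λ ≡ 3.
  x = λ² - 3 - 5 = 9 - 8 ≡ 1; y = λ·(3 - 1) - 5 ≡ 1. → (1, 1)
10G: (1, 1) + (5, 11). λ = (11 - 1)/(5 - 1) ≡ 10/4 mod 19. 4⁻¹ ≡ 5 (mod 19) since 4·5 = 20 ≡ 1, so λ ≡ 12.
  x = λ² - 1 - 5 = 144 - 6 ≡ 5; y = λ·(1 - 5) - 1 ≡ 8. → (5, 8)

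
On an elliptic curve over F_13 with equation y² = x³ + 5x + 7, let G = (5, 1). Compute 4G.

O

Double-and-add on 4 = (100)₂. Start with G = (5, 1) for the leading 1-bit.
double: tangent at (5, 1): λ = (3·5² + 5)/(2·1) ≡ 2/2. 2⁻¹ ≡ 7 (mod 13) since 2·7 = 14 ≡ 1, so λ ≡ 2·7 ≡ 1.
  x = λ² - 5 - 5 = 1 - 10 ≡ 4; y = λ·(5 - 4) - 1 ≡ 0. → (4, 0)
double: (4, 0) + (4, 0): same x and y₁ ≡ -y₂, so the sum is 𝒪.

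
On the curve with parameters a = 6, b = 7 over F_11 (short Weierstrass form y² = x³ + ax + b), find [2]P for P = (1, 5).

tangent at (1, 5): λ = (3·1² + 6)/(2·5) ≡ 9/10. 10⁻¹ ≡ 10 (mod 11) since 10·10 = 100 ≡ 1, so λ ≡ 9·10 ≡ 2.
  x = λ² - 1 - 1 = 4 - 2 ≡ 2; y = λ·(1 - 2) - 5 ≡ 4. → (2, 4)

(2, 4)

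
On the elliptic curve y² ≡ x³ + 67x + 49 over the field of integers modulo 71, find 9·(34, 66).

Write G = (34, 66).
Double-and-add on 9 = (1001)₂. Start with G = (34, 66) for the leading 1-bit.
double: tangent at (34, 66): λ = (3·34² + 67)/(2·66) ≡ 56/61. 61⁻¹ ≡ 7 (mod 71) since 61·7 = 427 ≡ 1, so λ ≡ 56·7 ≡ 37.
  x = λ² - 34 - 34 = 1369 - 68 ≡ 23; y = λ·(34 - 23) - 66 ≡ 57. → (23, 57)
double: tangent at (23, 57): λ = (3·23² + 67)/(2·57) ≡ 21/43. 43⁻¹ ≡ 38 (mod 71) since 43·38 = 1634 ≡ 1, so λ ≡ 21·38 ≡ 17.
  x = λ² - 23 - 23 = 289 - 46 ≡ 30; y = λ·(23 - 30) - 57 ≡ 37. → (30, 37)
double: tangent at (30, 37): λ = (3·30² + 67)/(2·37) ≡ 69/3. 3⁻¹ ≡ 24 (mod 71), so λ ≡ 69·24 ≡ 23.
  x = λ² - 30 - 30 = 529 - 60 ≡ 43; y = λ·(30 - 43) - 37 ≡ 19. → (43, 19)
add G: (43, 19) + (34, 66). λ = (66 - 19)/(34 - 43) ≡ 47/62 mod 71. 62⁻¹ ≡ 63 (mod 71) since 62·63 = 3906 ≡ 1, so λ ≡ 50.
  x = λ² - 43 - 34 = 2500 - 77 ≡ 9; y = λ·(43 - 9) - 19 ≡ 48. → (9, 48)

(9, 48)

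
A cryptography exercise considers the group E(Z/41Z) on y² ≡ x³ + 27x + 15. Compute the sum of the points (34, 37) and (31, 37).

(17, 4)

(34, 37) + (31, 37). λ = (37 - 37)/(31 - 34) ≡ 0/38 mod 41. 38⁻¹ ≡ 27 (mod 41), so λ ≡ 0.
  x = λ² - 34 - 31 = 0 - 65 ≡ 17; y = λ·(34 - 17) - 37 ≡ 4. → (17, 4)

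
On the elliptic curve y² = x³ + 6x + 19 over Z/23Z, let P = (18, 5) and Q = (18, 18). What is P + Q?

O

The two points share x = 18 and their y-coordinates satisfy 5 + 18 ≡ 0 (mod 23), so they are inverses. Their sum is ∞.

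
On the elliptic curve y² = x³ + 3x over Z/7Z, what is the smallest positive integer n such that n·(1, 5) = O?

4

2P: tangent at (1, 5): λ = (3·1² + 3)/(2·5) ≡ 6/3. 3⁻¹ ≡ 5 (mod 7), so λ ≡ 6·5 ≡ 2.
  x = λ² - 1 - 1 = 4 - 2 ≡ 2; y = λ·(1 - 2) - 5 ≡ 0. → (2, 0)
3P: (2, 0) + (1, 5). λ = (5 - 0)/(1 - 2) ≡ 5/6 mod 7. 6⁻¹ ≡ 6 (mod 7), so λ ≡ 2.
  x = λ² - 2 - 1 = 4 - 3 ≡ 1; y = λ·(2 - 1) - 0 ≡ 2. → (1, 2)
4P: (1, 2) + (1, 5): same x and y₁ ≡ -y₂, so the sum is O.
4P = O, so the order is 4.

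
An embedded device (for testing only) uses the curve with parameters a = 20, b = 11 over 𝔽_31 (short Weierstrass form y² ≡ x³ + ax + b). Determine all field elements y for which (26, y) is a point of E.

none

x³ + 20x + 11 = 18107 ≡ 3 (mod 31).
3 is a non-residue mod 31; no y exists.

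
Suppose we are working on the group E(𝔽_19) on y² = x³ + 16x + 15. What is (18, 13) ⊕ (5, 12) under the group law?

(5, 7)

(18, 13) + (5, 12). λ = (12 - 13)/(5 - 18) ≡ 18/6 mod 19. 6⁻¹ ≡ 16 (mod 19) since 6·16 = 96 ≡ 1, so λ ≡ 3.
  x = λ² - 18 - 5 = 9 - 23 ≡ 5; y = λ·(18 - 5) - 13 ≡ 7. → (5, 7)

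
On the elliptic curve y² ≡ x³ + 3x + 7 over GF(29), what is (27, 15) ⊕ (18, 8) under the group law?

(27, 15) + (18, 8). λ = (8 - 15)/(18 - 27) ≡ 22/20 mod 29. 20⁻¹ ≡ 16 (mod 29) since 20·16 = 320 ≡ 1, so λ ≡ 4.
  x = λ² - 27 - 18 = 16 - 45 ≡ 0; y = λ·(27 - 0) - 15 ≡ 6. → (0, 6)

(0, 6)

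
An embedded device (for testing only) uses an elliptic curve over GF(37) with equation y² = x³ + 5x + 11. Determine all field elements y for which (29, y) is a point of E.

x³ + 5x + 11 = 24545 ≡ 14 (mod 37).
14 is a non-residue mod 37; no y exists.

none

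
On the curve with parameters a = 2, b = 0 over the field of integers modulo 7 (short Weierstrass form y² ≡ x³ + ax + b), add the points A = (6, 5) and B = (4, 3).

(6, 5) + (4, 3). λ = (3 - 5)/(4 - 6) ≡ 5/5 mod 7. 5⁻¹ ≡ 3 (mod 7), so λ ≡ 1.
  x = λ² - 6 - 4 = 1 - 10 ≡ 5; y = λ·(6 - 5) - 5 ≡ 3. → (5, 3)

(5, 3)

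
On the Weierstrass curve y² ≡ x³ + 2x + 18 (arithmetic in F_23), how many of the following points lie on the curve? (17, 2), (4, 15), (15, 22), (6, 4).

(17, 2): 2² ≡ 4, rhs ≡ 20 → off.
(4, 15): 15² ≡ 18, rhs ≡ 21 → off.
(15, 22): 22² ≡ 1, rhs ≡ 19 → off.
(6, 4): 4² ≡ 16, rhs ≡ 16 → on.

1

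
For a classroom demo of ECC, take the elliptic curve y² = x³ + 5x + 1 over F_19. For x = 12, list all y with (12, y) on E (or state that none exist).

x³ + 5x + 1 = 1789 ≡ 3 (mod 19).
3 is a non-residue mod 19; no y exists.

none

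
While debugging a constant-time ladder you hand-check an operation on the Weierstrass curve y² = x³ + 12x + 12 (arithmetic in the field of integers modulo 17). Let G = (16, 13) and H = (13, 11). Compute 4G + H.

First 4G:
Repeated addition: build up to 4G.
2G: tangent at (16, 13): λ = (3·16² + 12)/(2·13) ≡ 15/9. 9⁻¹ ≡ 2 (mod 17), so λ ≡ 15·2 ≡ 13.
  x = λ² - 16 - 16 = 169 - 32 ≡ 1; y = λ·(16 - 1) - 13 ≡ 12. → (1, 12)
3G: (1, 12) + (16, 13). λ = (13 - 12)/(16 - 1) ≡ 1/15 mod 17. 15⁻¹ ≡ 8 (mod 17), so λ ≡ 8.
  x = λ² - 1 - 16 = 64 - 17 ≡ 13; y = λ·(1 - 13) - 12 ≡ 11. → (13, 11)
4G: (13, 11) + (16, 13). λ = (13 - 11)/(16 - 13) ≡ 2/3 mod 17. 3⁻¹ ≡ 6 (mod 17) since 3·6 = 18 ≡ 1, so λ ≡ 12.
  x = λ² - 13 - 16 = 144 - 29 ≡ 13; y = λ·(13 - 13) - 11 ≡ 6. → (13, 6)
4G = (13, 6).
Finally 4G + H:
(13, 6) + (13, 11): same x and y₁ ≡ -y₂, so the sum is the point at infinity.

O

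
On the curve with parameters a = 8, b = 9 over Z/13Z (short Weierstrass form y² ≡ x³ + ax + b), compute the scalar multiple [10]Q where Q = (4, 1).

(9, 11)

Double-and-add on 10 = (1010)₂. Start with Q = (4, 1) for the leading 1-bit.
double: tangent at (4, 1): λ = (3·4² + 8)/(2·1) ≡ 4/2. 2⁻¹ ≡ 7 (mod 13), so λ ≡ 4·7 ≡ 2.
  x = λ² - 4 - 4 = 4 - 8 ≡ 9; y = λ·(4 - 9) - 1 ≡ 2. → (9, 2)
double: tangent at (9, 2): λ = (3·9² + 8)/(2·2) ≡ 4/4. 4⁻¹ ≡ 10 (mod 13), so λ ≡ 4·10 ≡ 1.
  x = λ² - 9 - 9 = 1 - 18 ≡ 9; y = λ·(9 - 9) - 2 ≡ 11. → (9, 11)
add Q: (9, 11) + (4, 1). λ = (1 - 11)/(4 - 9) ≡ 3/8 mod 13. 8⁻¹ ≡ 5 (mod 13), so λ ≡ 2.
  x = λ² - 9 - 4 = 4 - 13 ≡ 4; y = λ·(9 - 4) - 11 ≡ 12. → (4, 12)
double: tangent at (4, 12): λ = (3·4² + 8)/(2·12) ≡ 4/11. 11⁻¹ ≡ 6 (mod 13) since 11·6 = 66 ≡ 1, so λ ≡ 4·6 ≡ 11.
  x = λ² - 4 - 4 = 121 - 8 ≡ 9; y = λ·(4 - 9) - 12 ≡ 11. → (9, 11)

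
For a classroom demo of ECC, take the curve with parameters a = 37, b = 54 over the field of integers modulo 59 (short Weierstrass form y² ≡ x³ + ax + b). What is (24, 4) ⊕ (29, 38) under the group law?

(31, 31)

(24, 4) + (29, 38). λ = (38 - 4)/(29 - 24) ≡ 34/5 mod 59. 5⁻¹ ≡ 12 (mod 59), so λ ≡ 54.
  x = λ² - 24 - 29 = 2916 - 53 ≡ 31; y = λ·(24 - 31) - 4 ≡ 31. → (31, 31)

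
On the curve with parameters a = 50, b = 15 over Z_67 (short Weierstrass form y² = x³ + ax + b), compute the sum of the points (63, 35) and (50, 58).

(63, 35) + (50, 58). λ = (58 - 35)/(50 - 63) ≡ 23/54 mod 67. 54⁻¹ ≡ 36 (mod 67) since 54·36 = 1944 ≡ 1, so λ ≡ 24.
  x = λ² - 63 - 50 = 576 - 113 ≡ 61; y = λ·(63 - 61) - 35 ≡ 13. → (61, 13)

(61, 13)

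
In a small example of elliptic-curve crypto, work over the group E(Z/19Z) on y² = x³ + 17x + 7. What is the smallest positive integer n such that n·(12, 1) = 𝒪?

2P: tangent at (12, 1): λ = (3·12² + 17)/(2·1) ≡ 12/2. 2⁻¹ ≡ 10 (mod 19) since 2·10 = 20 ≡ 1, so λ ≡ 12·10 ≡ 6.
  x = λ² - 12 - 12 = 36 - 24 ≡ 12; y = λ·(12 - 12) - 1 ≡ 18. → (12, 18)
3P: (12, 18) + (12, 1): same x and y₁ ≡ -y₂, so the sum is 𝒪.
3P = 𝒪, so the order is 3.

3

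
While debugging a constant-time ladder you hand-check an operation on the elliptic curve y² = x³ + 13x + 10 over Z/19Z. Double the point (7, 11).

tangent at (7, 11): λ = (3·7² + 13)/(2·11) ≡ 8/3. 3⁻¹ ≡ 13 (mod 19), so λ ≡ 8·13 ≡ 9.
  x = λ² - 7 - 7 = 81 - 14 ≡ 10; y = λ·(7 - 10) - 11 ≡ 0. → (10, 0)

(10, 0)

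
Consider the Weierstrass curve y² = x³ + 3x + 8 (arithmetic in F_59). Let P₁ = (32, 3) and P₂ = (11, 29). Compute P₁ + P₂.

(57, 42)

(32, 3) + (11, 29). λ = (29 - 3)/(11 - 32) ≡ 26/38 mod 59. 38⁻¹ ≡ 14 (mod 59), so λ ≡ 10.
  x = λ² - 32 - 11 = 100 - 43 ≡ 57; y = λ·(32 - 57) - 3 ≡ 42. → (57, 42)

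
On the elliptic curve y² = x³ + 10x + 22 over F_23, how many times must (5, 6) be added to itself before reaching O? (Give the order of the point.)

9

2P: tangent at (5, 6): λ = (3·5² + 10)/(2·6) ≡ 16/12. 12⁻¹ ≡ 2 (mod 23), so λ ≡ 16·2 ≡ 9.
  x = λ² - 5 - 5 = 81 - 10 ≡ 2; y = λ·(5 - 2) - 6 ≡ 21. → (2, 21)
3P: (2, 21) + (5, 6). λ = (6 - 21)/(5 - 2) ≡ 8/3 mod 23. 3⁻¹ ≡ 8 (mod 23) since 3·8 = 24 ≡ 1, so λ ≡ 18.
  x = λ² - 2 - 5 = 324 - 7 ≡ 18; y = λ·(2 - 18) - 21 ≡ 13. → (18, 13)
4P: (18, 13) + (5, 6). λ = (6 - 13)/(5 - 18) ≡ 16/10 mod 23. 10⁻¹ ≡ 7 (mod 23) since 10·7 = 70 ≡ 1, so λ ≡ 20.
  x = λ² - 18 - 5 = 400 - 23 ≡ 9; y = λ·(18 - 9) - 13 ≡ 6. → (9, 6)
5P: (9, 6) + (5, 6). λ = (6 - 6)/(5 - 9) ≡ 0/19 mod 23. 19⁻¹ ≡ 17 (mod 23) since 19·17 = 323 ≡ 1, so λ ≡ 0.
  x = λ² - 9 - 5 = 0 - 14 ≡ 9; y = λ·(9 - 9) - 6 ≡ 17. → (9, 17)
6P: (9, 17) + (5, 6). λ = (6 - 17)/(5 - 9) ≡ 12/19 mod 23. 19⁻¹ ≡ 17 (mod 23), so λ ≡ 20.
  x = λ² - 9 - 5 = 400 - 14 ≡ 18; y = λ·(9 - 18) - 17 ≡ 10. → (18, 10)
7P: (18, 10) + (5, 6). λ = (6 - 10)/(5 - 18) ≡ 19/10 mod 23. 10⁻¹ ≡ 7 (mod 23) since 10·7 = 70 ≡ 1, so λ ≡ 18.
  x = λ² - 18 - 5 = 324 - 23 ≡ 2; y = λ·(18 - 2) - 10 ≡ 2. → (2, 2)
8P: (2, 2) + (5, 6). λ = (6 - 2)/(5 - 2) ≡ 4/3 mod 23. 3⁻¹ ≡ 8 (mod 23), so λ ≡ 9.
  x = λ² - 2 - 5 = 81 - 7 ≡ 5; y = λ·(2 - 5) - 2 ≡ 17. → (5, 17)
9P: (5, 17) + (5, 6): same x and y₁ ≡ -y₂, so the sum is O.
9P = O, so the order is 9.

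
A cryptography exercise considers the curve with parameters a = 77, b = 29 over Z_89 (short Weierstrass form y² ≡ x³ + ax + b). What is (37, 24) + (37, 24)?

(6, 23)

tangent at (37, 24): λ = (3·37² + 77)/(2·24) ≡ 1/48. 48⁻¹ ≡ 13 (mod 89), so λ ≡ 1·13 ≡ 13.
  x = λ² - 37 - 37 = 169 - 74 ≡ 6; y = λ·(37 - 6) - 24 ≡ 23. → (6, 23)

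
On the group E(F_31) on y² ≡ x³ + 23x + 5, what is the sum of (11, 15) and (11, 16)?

The two points share x = 11 and their y-coordinates satisfy 15 + 16 ≡ 0 (mod 31), so they are inverses. Their sum is O.

O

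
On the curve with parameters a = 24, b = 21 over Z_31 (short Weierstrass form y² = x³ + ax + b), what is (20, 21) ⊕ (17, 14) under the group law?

(27, 4)

(20, 21) + (17, 14). λ = (14 - 21)/(17 - 20) ≡ 24/28 mod 31. 28⁻¹ ≡ 10 (mod 31), so λ ≡ 23.
  x = λ² - 20 - 17 = 529 - 37 ≡ 27; y = λ·(20 - 27) - 21 ≡ 4. → (27, 4)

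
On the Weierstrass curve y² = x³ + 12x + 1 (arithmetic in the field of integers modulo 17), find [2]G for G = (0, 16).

(2, 13)

tangent at (0, 16): λ = (3·0² + 12)/(2·16) ≡ 12/15. 15⁻¹ ≡ 8 (mod 17), so λ ≡ 12·8 ≡ 11.
  x = λ² - 0 - 0 = 121 - 0 ≡ 2; y = λ·(0 - 2) - 16 ≡ 13. → (2, 13)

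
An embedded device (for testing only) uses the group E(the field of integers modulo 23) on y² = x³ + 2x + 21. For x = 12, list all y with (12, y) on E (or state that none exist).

x³ + 2x + 21 = 1773 ≡ 2 (mod 23).
Square roots of 2 mod 23: 5 and 18 (since 5² = 25 ≡ 2).

5, 18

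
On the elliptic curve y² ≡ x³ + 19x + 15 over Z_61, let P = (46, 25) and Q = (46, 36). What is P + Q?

The two points share x = 46 and their y-coordinates satisfy 25 + 36 ≡ 0 (mod 61), so they are inverses. Their sum is 𝒪.

O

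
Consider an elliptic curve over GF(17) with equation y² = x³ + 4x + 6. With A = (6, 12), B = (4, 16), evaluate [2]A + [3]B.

(14, 16)

First 2A:
Repeated addition: build up to 2A.
2A: tangent at (6, 12): λ = (3·6² + 4)/(2·12) ≡ 10/7. 7⁻¹ ≡ 5 (mod 17), so λ ≡ 10·5 ≡ 16.
  x = λ² - 6 - 6 = 256 - 12 ≡ 6; y = λ·(6 - 6) - 12 ≡ 5. → (6, 5)
2A = (6, 5).
Next 3B:
Repeated addition: build up to 3B.
2B: tangent at (4, 16): λ = (3·4² + 4)/(2·16) ≡ 1/15. 15⁻¹ ≡ 8 (mod 17) since 15·8 = 120 ≡ 1, so λ ≡ 1·8 ≡ 8.
  x = λ² - 4 - 4 = 64 - 8 ≡ 5; y = λ·(4 - 5) - 16 ≡ 10. → (5, 10)
3B: (5, 10) + (4, 16). λ = (16 - 10)/(4 - 5) ≡ 6/16 mod 17. 16⁻¹ ≡ 16 (mod 17) since 16·16 = 256 ≡ 1, so λ ≡ 11.
  x = λ² - 5 - 4 = 121 - 9 ≡ 10; y = λ·(5 - 10) - 10 ≡ 3. → (10, 3)
3B = (10, 3).
Finally 2A + 3B:
(6, 5) + (10, 3). λ = (3 - 5)/(10 - 6) ≡ 15/4 mod 17. 4⁻¹ ≡ 13 (mod 17), so λ ≡ 8.
  x = λ² - 6 - 10 = 64 - 16 ≡ 14; y = λ·(6 - 14) - 5 ≡ 16. → (14, 16)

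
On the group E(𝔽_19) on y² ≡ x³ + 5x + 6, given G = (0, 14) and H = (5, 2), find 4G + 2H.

O

First 4G:
Double-and-add on 4 = (100)₂. Start with G = (0, 14) for the leading 1-bit.
double: tangent at (0, 14): λ = (3·0² + 5)/(2·14) ≡ 5/9. 9⁻¹ ≡ 17 (mod 19) since 9·17 = 153 ≡ 1, so λ ≡ 5·17 ≡ 9.
  x = λ² - 0 - 0 = 81 - 0 ≡ 5; y = λ·(0 - 5) - 14 ≡ 17. → (5, 17)
double: tangent at (5, 17): λ = (3·5² + 5)/(2·17) ≡ 4/15. 15⁻¹ ≡ 14 (mod 19) since 15·14 = 210 ≡ 1, so λ ≡ 4·14 ≡ 18.
  x = λ² - 5 - 5 = 324 - 10 ≡ 10; y = λ·(5 - 10) - 17 ≡ 7. → (10, 7)
4G = (10, 7).
Next 2H:
Repeated addition: build up to 2H.
2H: tangent at (5, 2): λ = (3·5² + 5)/(2·2) ≡ 4/4. 4⁻¹ ≡ 5 (mod 19) since 4·5 = 20 ≡ 1, so λ ≡ 4·5 ≡ 1.
  x = λ² - 5 - 5 = 1 - 10 ≡ 10; y = λ·(5 - 10) - 2 ≡ 12. → (10, 12)
2H = (10, 12).
Finally 4G + 2H:
(10, 7) + (10, 12): same x and y₁ ≡ -y₂, so the sum is 𝒪.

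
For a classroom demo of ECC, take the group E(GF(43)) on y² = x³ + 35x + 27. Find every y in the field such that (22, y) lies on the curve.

none

x³ + 35x + 27 = 11445 ≡ 7 (mod 43).
7 is a non-residue mod 43; no y exists.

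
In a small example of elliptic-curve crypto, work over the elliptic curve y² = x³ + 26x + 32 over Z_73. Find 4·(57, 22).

Write G = (57, 22).
Repeated addition: build up to 4G.
2G: tangent at (57, 22): λ = (3·57² + 26)/(2·22) ≡ 64/44. 44⁻¹ ≡ 5 (mod 73), so λ ≡ 64·5 ≡ 28.
  x = λ² - 57 - 57 = 784 - 114 ≡ 13; y = λ·(57 - 13) - 22 ≡ 42. → (13, 42)
3G: (13, 42) + (57, 22). λ = (22 - 42)/(57 - 13) ≡ 53/44 mod 73. 44⁻¹ ≡ 5 (mod 73) since 44·5 = 220 ≡ 1, so λ ≡ 46.
  x = λ² - 13 - 57 = 2116 - 70 ≡ 2; y = λ·(13 - 2) - 42 ≡ 26. → (2, 26)
4G: (2, 26) + (57, 22). λ = (22 - 26)/(57 - 2) ≡ 69/55 mod 73. 55⁻¹ ≡ 4 (mod 73) since 55·4 = 220 ≡ 1, so λ ≡ 57.
  x = λ² - 2 - 57 = 3249 - 59 ≡ 51; y = λ·(2 - 51) - 26 ≡ 28. → (51, 28)

(51, 28)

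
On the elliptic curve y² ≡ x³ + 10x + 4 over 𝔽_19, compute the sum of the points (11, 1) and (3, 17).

(9, 14)

(11, 1) + (3, 17). λ = (17 - 1)/(3 - 11) ≡ 16/11 mod 19. 11⁻¹ ≡ 7 (mod 19) since 11·7 = 77 ≡ 1, so λ ≡ 17.
  x = λ² - 11 - 3 = 289 - 14 ≡ 9; y = λ·(11 - 9) - 1 ≡ 14. → (9, 14)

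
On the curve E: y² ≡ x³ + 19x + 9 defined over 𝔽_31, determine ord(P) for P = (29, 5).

2P: tangent at (29, 5): λ = (3·29² + 19)/(2·5) ≡ 0/10. 10⁻¹ ≡ 28 (mod 31), so λ ≡ 0·28 ≡ 0.
  x = λ² - 29 - 29 = 0 - 58 ≡ 4; y = λ·(29 - 4) - 5 ≡ 26. → (4, 26)
3P: (4, 26) + (29, 5). λ = (5 - 26)/(29 - 4) ≡ 10/25 mod 31. 25⁻¹ ≡ 5 (mod 31) since 25·5 = 125 ≡ 1, so λ ≡ 19.
  x = λ² - 4 - 29 = 361 - 33 ≡ 18; y = λ·(4 - 18) - 26 ≡ 18. → (18, 18)
4P: (18, 18) + (29, 5). λ = (5 - 18)/(29 - 18) ≡ 18/11 mod 31. 11⁻¹ ≡ 17 (mod 31), so λ ≡ 27.
  x = λ² - 18 - 29 = 729 - 47 ≡ 0; y = λ·(18 - 0) - 18 ≡ 3. → (0, 3)
5P: (0, 3) + (29, 5). λ = (5 - 3)/(29 - 0) ≡ 2/29 mod 31. 29⁻¹ ≡ 15 (mod 31), so λ ≡ 30.
  x = λ² - 0 - 29 = 900 - 29 ≡ 3; y = λ·(0 - 3) - 3 ≡ 0. → (3, 0)
6P: (3, 0) + (29, 5). λ = (5 - 0)/(29 - 3) ≡ 5/26 mod 31. 26⁻¹ ≡ 6 (mod 31), so λ ≡ 30.
  x = λ² - 3 - 29 = 900 - 32 ≡ 0; y = λ·(3 - 0) - 0 ≡ 28. → (0, 28)
7P: (0, 28) + (29, 5). λ = (5 - 28)/(29 - 0) ≡ 8/29 mod 31. 29⁻¹ ≡ 15 (mod 31) since 29·15 = 435 ≡ 1, so λ ≡ 27.
  x = λ² - 0 - 29 = 729 - 29 ≡ 18; y = λ·(0 - 18) - 28 ≡ 13. → (18, 13)
8P: (18, 13) + (29, 5). λ = (5 - 13)/(29 - 18) ≡ 23/11 mod 31. 11⁻¹ ≡ 17 (mod 31), so λ ≡ 19.
  x = λ² - 18 - 29 = 361 - 47 ≡ 4; y = λ·(18 - 4) - 13 ≡ 5. → (4, 5)
9P: (4, 5) + (29, 5). λ = (5 - 5)/(29 - 4) ≡ 0/25 mod 31. 25⁻¹ ≡ 5 (mod 31) since 25·5 = 125 ≡ 1, so λ ≡ 0.
  x = λ² - 4 - 29 = 0 - 33 ≡ 29; y = λ·(4 - 29) - 5 ≡ 26. → (29, 26)
10P: (29, 26) + (29, 5): same x and y₁ ≡ -y₂, so the sum is 𝒪.
10P = 𝒪, so the order is 10.

10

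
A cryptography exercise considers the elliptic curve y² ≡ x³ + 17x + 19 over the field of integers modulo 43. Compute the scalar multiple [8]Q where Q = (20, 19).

Double-and-add on 8 = (1000)₂. Start with Q = (20, 19) for the leading 1-bit.
double: tangent at (20, 19): λ = (3·20² + 17)/(2·19) ≡ 13/38. 38⁻¹ ≡ 17 (mod 43), so λ ≡ 13·17 ≡ 6.
  x = λ² - 20 - 20 = 36 - 40 ≡ 39; y = λ·(20 - 39) - 19 ≡ 39. → (39, 39)
double: tangent at (39, 39): λ = (3·39² + 17)/(2·39) ≡ 22/35. 35⁻¹ ≡ 16 (mod 43), so λ ≡ 22·16 ≡ 8.
  x = λ² - 39 - 39 = 64 - 78 ≡ 29; y = λ·(39 - 29) - 39 ≡ 41. → (29, 41)
double: tangent at (29, 41): λ = (3·29² + 17)/(2·41) ≡ 3/39. 39⁻¹ ≡ 32 (mod 43), so λ ≡ 3·32 ≡ 10.
  x = λ² - 29 - 29 = 100 - 58 ≡ 42; y = λ·(29 - 42) - 41 ≡ 1. → (42, 1)

(42, 1)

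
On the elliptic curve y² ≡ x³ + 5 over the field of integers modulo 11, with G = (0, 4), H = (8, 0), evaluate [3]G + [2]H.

First 3G:
Repeated addition: build up to 3G.
2G: tangent at (0, 4): λ = (3·0² + 0)/(2·4) ≡ 0/8. 8⁻¹ ≡ 7 (mod 11), so λ ≡ 0·7 ≡ 0.
  x = λ² - 0 - 0 = 0 - 0 ≡ 0; y = λ·(0 - 0) - 4 ≡ 7. → (0, 7)
3G: (0, 7) + (0, 4): same x and y₁ ≡ -y₂, so the sum is O.
3G = O.
Next 2H:
Repeated addition: build up to 2H.
2H: (8, 0) + (8, 0): same x and y₁ ≡ -y₂, so the sum is O.
2H = O.
Finally 3G + 2H:
O + O = O (identity).

O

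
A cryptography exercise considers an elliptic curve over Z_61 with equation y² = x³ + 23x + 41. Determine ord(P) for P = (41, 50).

11

2P: tangent at (41, 50): λ = (3·41² + 23)/(2·50) ≡ 3/39. 39⁻¹ ≡ 36 (mod 61), so λ ≡ 3·36 ≡ 47.
  x = λ² - 41 - 41 = 2209 - 82 ≡ 53; y = λ·(41 - 53) - 50 ≡ 57. → (53, 57)
3P: (53, 57) + (41, 50). λ = (50 - 57)/(41 - 53) ≡ 54/49 mod 61. 49⁻¹ ≡ 5 (mod 61), so λ ≡ 26.
  x = λ² - 53 - 41 = 676 - 94 ≡ 33; y = λ·(53 - 33) - 57 ≡ 36. → (33, 36)
4P: (33, 36) + (41, 50). λ = (50 - 36)/(41 - 33) ≡ 14/8 mod 61. 8⁻¹ ≡ 23 (mod 61) since 8·23 = 184 ≡ 1, so λ ≡ 17.
  x = λ² - 33 - 41 = 289 - 74 ≡ 32; y = λ·(33 - 32) - 36 ≡ 42. → (32, 42)
5P: (32, 42) + (41, 50). λ = (50 - 42)/(41 - 32) ≡ 8/9 mod 61. 9⁻¹ ≡ 34 (mod 61) since 9·34 = 306 ≡ 1, so λ ≡ 28.
  x = λ² - 32 - 41 = 784 - 73 ≡ 40; y = λ·(32 - 40) - 42 ≡ 39. → (40, 39)
6P: (40, 39) + (41, 50). λ = (50 - 39)/(41 - 40) ≡ 11/1 mod 61. 1⁻¹ ≡ 1 (mod 61), so λ ≡ 11.
  x = λ² - 40 - 41 = 121 - 81 ≡ 40; y = λ·(40 - 40) - 39 ≡ 22. → (40, 22)
7P: (40, 22) + (41, 50). λ = (50 - 22)/(41 - 40) ≡ 28/1 mod 61. 1⁻¹ ≡ 1 (mod 61) since 1·1 = 1 ≡ 1, so λ ≡ 28.
  x = λ² - 40 - 41 = 784 - 81 ≡ 32; y = λ·(40 - 32) - 22 ≡ 19. → (32, 19)
8P: (32, 19) + (41, 50). λ = (50 - 19)/(41 - 32) ≡ 31/9 mod 61. 9⁻¹ ≡ 34 (mod 61), so λ ≡ 17.
  x = λ² - 32 - 41 = 289 - 73 ≡ 33; y = λ·(32 - 33) - 19 ≡ 25. → (33, 25)
9P: (33, 25) + (41, 50). λ = (50 - 25)/(41 - 33) ≡ 25/8 mod 61. 8⁻¹ ≡ 23 (mod 61), so λ ≡ 26.
  x = λ² - 33 - 41 = 676 - 74 ≡ 53; y = λ·(33 - 53) - 25 ≡ 4. → (53, 4)
10P: (53, 4) + (41, 50). λ = (50 - 4)/(41 - 53) ≡ 46/49 mod 61. 49⁻¹ ≡ 5 (mod 61) since 49·5 = 245 ≡ 1, so λ ≡ 47.
  x = λ² - 53 - 41 = 2209 - 94 ≡ 41; y = λ·(53 - 41) - 4 ≡ 11. → (41, 11)
11P: (41, 11) + (41, 50): same x and y₁ ≡ -y₂, so the sum is 𝒪.
11P = 𝒪, so the order is 11.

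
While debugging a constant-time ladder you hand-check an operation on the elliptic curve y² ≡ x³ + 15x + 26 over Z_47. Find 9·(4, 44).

Write Q = (4, 44).
Double-and-add on 9 = (1001)₂. Start with Q = (4, 44) for the leading 1-bit.
double: tangent at (4, 44): λ = (3·4² + 15)/(2·44) ≡ 16/41. 41⁻¹ ≡ 39 (mod 47) since 41·39 = 1599 ≡ 1, so λ ≡ 16·39 ≡ 13.
  x = λ² - 4 - 4 = 169 - 8 ≡ 20; y = λ·(4 - 20) - 44 ≡ 30. → (20, 30)
double: tangent at (20, 30): λ = (3·20² + 15)/(2·30) ≡ 40/13. 13⁻¹ ≡ 29 (mod 47), so λ ≡ 40·29 ≡ 32.
  x = λ² - 20 - 20 = 1024 - 40 ≡ 44; y = λ·(20 - 44) - 30 ≡ 1. → (44, 1)
double: tangent at (44, 1): λ = (3·44² + 15)/(2·1) ≡ 42/2. 2⁻¹ ≡ 24 (mod 47), so λ ≡ 42·24 ≡ 21.
  x = λ² - 44 - 44 = 441 - 88 ≡ 24; y = λ·(44 - 24) - 1 ≡ 43. → (24, 43)
add Q: (24, 43) + (4, 44). λ = (44 - 43)/(4 - 24) ≡ 1/27 mod 47. 27⁻¹ ≡ 7 (mod 47) since 27·7 = 189 ≡ 1, so λ ≡ 7.
  x = λ² - 24 - 4 = 49 - 28 ≡ 21; y = λ·(24 - 21) - 43 ≡ 25. → (21, 25)

(21, 25)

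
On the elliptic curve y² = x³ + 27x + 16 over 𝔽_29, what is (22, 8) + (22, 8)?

tangent at (22, 8): λ = (3·22² + 27)/(2·8) ≡ 0/16. 16⁻¹ ≡ 20 (mod 29) since 16·20 = 320 ≡ 1, so λ ≡ 0·20 ≡ 0.
  x = λ² - 22 - 22 = 0 - 44 ≡ 14; y = λ·(22 - 14) - 8 ≡ 21. → (14, 21)

(14, 21)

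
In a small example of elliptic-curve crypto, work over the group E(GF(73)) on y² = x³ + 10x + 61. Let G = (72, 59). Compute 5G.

Repeated addition: build up to 5G.
2G: tangent at (72, 59): λ = (3·72² + 10)/(2·59) ≡ 13/45. 45⁻¹ ≡ 13 (mod 73) since 45·13 = 585 ≡ 1, so λ ≡ 13·13 ≡ 23.
  x = λ² - 72 - 72 = 529 - 144 ≡ 20; y = λ·(72 - 20) - 59 ≡ 42. → (20, 42)
3G: (20, 42) + (72, 59). λ = (59 - 42)/(72 - 20) ≡ 17/52 mod 73. 52⁻¹ ≡ 66 (mod 73) since 52·66 = 3432 ≡ 1, so λ ≡ 27.
  x = λ² - 20 - 72 = 729 - 92 ≡ 53; y = λ·(20 - 53) - 42 ≡ 16. → (53, 16)
4G: (53, 16) + (72, 59). λ = (59 - 16)/(72 - 53) ≡ 43/19 mod 73. 19⁻¹ ≡ 50 (mod 73) since 19·50 = 950 ≡ 1, so λ ≡ 33.
  x = λ² - 53 - 72 = 1089 - 125 ≡ 15; y = λ·(53 - 15) - 16 ≡ 70. → (15, 70)
5G: (15, 70) + (72, 59). λ = (59 - 70)/(72 - 15) ≡ 62/57 mod 73. 57⁻¹ ≡ 41 (mod 73) since 57·41 = 2337 ≡ 1, so λ ≡ 60.
  x = λ² - 15 - 72 = 3600 - 87 ≡ 9; y = λ·(15 - 9) - 70 ≡ 71. → (9, 71)

(9, 71)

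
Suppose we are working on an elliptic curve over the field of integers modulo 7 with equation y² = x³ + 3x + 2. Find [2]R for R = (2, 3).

tangent at (2, 3): λ = (3·2² + 3)/(2·3) ≡ 1/6. 6⁻¹ ≡ 6 (mod 7), so λ ≡ 1·6 ≡ 6.
  x = λ² - 2 - 2 = 36 - 4 ≡ 4; y = λ·(2 - 4) - 3 ≡ 6. → (4, 6)

(4, 6)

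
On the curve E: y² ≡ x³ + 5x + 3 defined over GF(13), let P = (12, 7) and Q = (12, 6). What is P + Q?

O

The two points share x = 12 and their y-coordinates satisfy 7 + 6 ≡ 0 (mod 13), so they are inverses. Their sum is O.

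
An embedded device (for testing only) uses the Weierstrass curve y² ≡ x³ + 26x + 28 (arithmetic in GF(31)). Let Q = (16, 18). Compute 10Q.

Repeated addition: build up to 10Q.
2Q: tangent at (16, 18): λ = (3·16² + 26)/(2·18) ≡ 19/5. 5⁻¹ ≡ 25 (mod 31) since 5·25 = 125 ≡ 1, so λ ≡ 19·25 ≡ 10.
  x = λ² - 16 - 16 = 100 - 32 ≡ 6; y = λ·(16 - 6) - 18 ≡ 20. → (6, 20)
3Q: (6, 20) + (16, 18). λ = (18 - 20)/(16 - 6) ≡ 29/10 mod 31. 10⁻¹ ≡ 28 (mod 31) since 10·28 = 280 ≡ 1, so λ ≡ 6.
  x = λ² - 6 - 16 = 36 - 22 ≡ 14; y = λ·(6 - 14) - 20 ≡ 25. → (14, 25)
4Q: (14, 25) + (16, 18). λ = (18 - 25)/(16 - 14) ≡ 24/2 mod 31. 2⁻¹ ≡ 16 (mod 31), so λ ≡ 12.
  x = λ² - 14 - 16 = 144 - 30 ≡ 21; y = λ·(14 - 21) - 25 ≡ 15. → (21, 15)
5Q: (21, 15) + (16, 18). λ = (18 - 15)/(16 - 21) ≡ 3/26 mod 31. 26⁻¹ ≡ 6 (mod 31) since 26·6 = 156 ≡ 1, so λ ≡ 18.
  x = λ² - 21 - 16 = 324 - 37 ≡ 8; y = λ·(21 - 8) - 15 ≡ 2. → (8, 2)
6Q: (8, 2) + (16, 18). λ = (18 - 2)/(16 - 8) ≡ 16/8 mod 31. 8⁻¹ ≡ 4 (mod 31), so λ ≡ 2.
  x = λ² - 8 - 16 = 4 - 24 ≡ 11; y = λ·(8 - 11) - 2 ≡ 23. → (11, 23)
7Q: (11, 23) + (16, 18). λ = (18 - 23)/(16 - 11) ≡ 26/5 mod 31. 5⁻¹ ≡ 25 (mod 31) since 5·25 = 125 ≡ 1, so λ ≡ 30.
  x = λ² - 11 - 16 = 900 - 27 ≡ 5; y = λ·(11 - 5) - 23 ≡ 2. → (5, 2)
8Q: (5, 2) + (16, 18). λ = (18 - 2)/(16 - 5) ≡ 16/11 mod 31. 11⁻¹ ≡ 17 (mod 31), so λ ≡ 24.
  x = λ² - 5 - 16 = 576 - 21 ≡ 28; y = λ·(5 - 28) - 2 ≡ 4. → (28, 4)
9Q: (28, 4) + (16, 18). λ = (18 - 4)/(16 - 28) ≡ 14/19 mod 31. 19⁻¹ ≡ 18 (mod 31), so λ ≡ 4.
  x = λ² - 28 - 16 = 16 - 44 ≡ 3; y = λ·(28 - 3) - 4 ≡ 3. → (3, 3)
10Q: (3, 3) + (16, 18). λ = (18 - 3)/(16 - 3) ≡ 15/13 mod 31. 13⁻¹ ≡ 12 (mod 31), so λ ≡ 25.
  x = λ² - 3 - 16 = 625 - 19 ≡ 17; y = λ·(3 - 17) - 3 ≡ 19. → (17, 19)

(17, 19)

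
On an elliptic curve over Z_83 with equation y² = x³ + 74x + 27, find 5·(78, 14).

Write P = (78, 14).
Double-and-add on 5 = (101)₂. Start with P = (78, 14) for the leading 1-bit.
double: tangent at (78, 14): λ = (3·78² + 74)/(2·14) ≡ 66/28. 28⁻¹ ≡ 3 (mod 83), so λ ≡ 66·3 ≡ 32.
  x = λ² - 78 - 78 = 1024 - 156 ≡ 38; y = λ·(78 - 38) - 14 ≡ 21. → (38, 21)
double: tangent at (38, 21): λ = (3·38² + 74)/(2·21) ≡ 7/42. 42⁻¹ ≡ 2 (mod 83), so λ ≡ 7·2 ≡ 14.
  x = λ² - 38 - 38 = 196 - 76 ≡ 37; y = λ·(38 - 37) - 21 ≡ 76. → (37, 76)
add P: (37, 76) + (78, 14). λ = (14 - 76)/(78 - 37) ≡ 21/41 mod 83. 41⁻¹ ≡ 81 (mod 83), so λ ≡ 41.
  x = λ² - 37 - 78 = 1681 - 115 ≡ 72; y = λ·(37 - 72) - 76 ≡ 66. → (72, 66)

(72, 66)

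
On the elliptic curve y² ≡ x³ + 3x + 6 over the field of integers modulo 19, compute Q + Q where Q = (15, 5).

tangent at (15, 5): λ = (3·15² + 3)/(2·5) ≡ 13/10. 10⁻¹ ≡ 2 (mod 19) since 10·2 = 20 ≡ 1, so λ ≡ 13·2 ≡ 7.
  x = λ² - 15 - 15 = 49 - 30 ≡ 0; y = λ·(15 - 0) - 5 ≡ 5. → (0, 5)

(0, 5)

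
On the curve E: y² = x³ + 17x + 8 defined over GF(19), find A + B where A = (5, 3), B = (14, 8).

(5, 3) + (14, 8). λ = (8 - 3)/(14 - 5) ≡ 5/9 mod 19. 9⁻¹ ≡ 17 (mod 19) since 9·17 = 153 ≡ 1, so λ ≡ 9.
  x = λ² - 5 - 14 = 81 - 19 ≡ 5; y = λ·(5 - 5) - 3 ≡ 16. → (5, 16)

(5, 16)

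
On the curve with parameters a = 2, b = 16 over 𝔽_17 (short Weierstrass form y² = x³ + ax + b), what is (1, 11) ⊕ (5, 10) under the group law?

(10, 4)

(1, 11) + (5, 10). λ = (10 - 11)/(5 - 1) ≡ 16/4 mod 17. 4⁻¹ ≡ 13 (mod 17), so λ ≡ 4.
  x = λ² - 1 - 5 = 16 - 6 ≡ 10; y = λ·(1 - 10) - 11 ≡ 4. → (10, 4)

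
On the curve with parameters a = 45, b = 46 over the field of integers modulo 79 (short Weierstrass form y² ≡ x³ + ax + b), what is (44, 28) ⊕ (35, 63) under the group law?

(20, 63)

(44, 28) + (35, 63). λ = (63 - 28)/(35 - 44) ≡ 35/70 mod 79. 70⁻¹ ≡ 35 (mod 79), so λ ≡ 40.
  x = λ² - 44 - 35 = 1600 - 79 ≡ 20; y = λ·(44 - 20) - 28 ≡ 63. → (20, 63)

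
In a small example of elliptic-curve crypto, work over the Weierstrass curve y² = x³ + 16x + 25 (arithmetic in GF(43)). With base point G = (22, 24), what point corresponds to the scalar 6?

(37, 33)

Repeated addition: build up to 6G.
2G: tangent at (22, 24): λ = (3·22² + 16)/(2·24) ≡ 6/5. 5⁻¹ ≡ 26 (mod 43), so λ ≡ 6·26 ≡ 27.
  x = λ² - 22 - 22 = 729 - 44 ≡ 40; y = λ·(22 - 40) - 24 ≡ 6. → (40, 6)
3G: (40, 6) + (22, 24). λ = (24 - 6)/(22 - 40) ≡ 18/25 mod 43. 25⁻¹ ≡ 31 (mod 43), so λ ≡ 42.
  x = λ² - 40 - 22 = 1764 - 62 ≡ 25; y = λ·(40 - 25) - 6 ≡ 22. → (25, 22)
4G: (25, 22) + (22, 24). λ = (24 - 22)/(22 - 25) ≡ 2/40 mod 43. 40⁻¹ ≡ 14 (mod 43), so λ ≡ 28.
  x = λ² - 25 - 22 = 784 - 47 ≡ 6; y = λ·(25 - 6) - 22 ≡ 37. → (6, 37)
5G: (6, 37) + (22, 24). λ = (24 - 37)/(22 - 6) ≡ 30/16 mod 43. 16⁻¹ ≡ 35 (mod 43) since 16·35 = 560 ≡ 1, so λ ≡ 18.
  x = λ² - 6 - 22 = 324 - 28 ≡ 38; y = λ·(6 - 38) - 37 ≡ 32. → (38, 32)
6G: (38, 32) + (22, 24). λ = (24 - 32)/(22 - 38) ≡ 35/27 mod 43. 27⁻¹ ≡ 8 (mod 43), so λ ≡ 22.
  x = λ² - 38 - 22 = 484 - 60 ≡ 37; y = λ·(38 - 37) - 32 ≡ 33. → (37, 33)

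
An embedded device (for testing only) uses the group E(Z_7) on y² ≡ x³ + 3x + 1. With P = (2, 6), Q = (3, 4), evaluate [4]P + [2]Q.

(4, 0)

First 4P:
Double-and-add on 4 = (100)₂. Start with P = (2, 6) for the leading 1-bit.
double: tangent at (2, 6): λ = (3·2² + 3)/(2·6) ≡ 1/5. 5⁻¹ ≡ 3 (mod 7) since 5·3 = 15 ≡ 1, so λ ≡ 1·3 ≡ 3.
  x = λ² - 2 - 2 = 9 - 4 ≡ 5; y = λ·(2 - 5) - 6 ≡ 6. → (5, 6)
double: tangent at (5, 6): λ = (3·5² + 3)/(2·6) ≡ 1/5. 5⁻¹ ≡ 3 (mod 7) since 5·3 = 15 ≡ 1, so λ ≡ 1·3 ≡ 3.
  x = λ² - 5 - 5 = 9 - 10 ≡ 6; y = λ·(5 - 6) - 6 ≡ 5. → (6, 5)
4P = (6, 5).
Next 2Q:
Repeated addition: build up to 2Q.
2Q: tangent at (3, 4): λ = (3·3² + 3)/(2·4) ≡ 2/1. 1⁻¹ ≡ 1 (mod 7) since 1·1 = 1 ≡ 1, so λ ≡ 2·1 ≡ 2.
  x = λ² - 3 - 3 = 4 - 6 ≡ 5; y = λ·(3 - 5) - 4 ≡ 6. → (5, 6)
2Q = (5, 6).
Finally 4P + 2Q:
(6, 5) + (5, 6). λ = (6 - 5)/(5 - 6) ≡ 1/6 mod 7. 6⁻¹ ≡ 6 (mod 7), so λ ≡ 6.
  x = λ² - 6 - 5 = 36 - 11 ≡ 4; y = λ·(6 - 4) - 5 ≡ 0. → (4, 0)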